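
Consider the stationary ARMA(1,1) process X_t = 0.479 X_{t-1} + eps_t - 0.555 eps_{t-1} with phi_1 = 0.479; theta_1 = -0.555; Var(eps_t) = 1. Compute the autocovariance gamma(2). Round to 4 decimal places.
\gamma(2) = -0.0347

Multiply the model equation by X_{t-k} and take expectations. With theta_0 = psi_0 = 1 and psi_j the MA(infinity) weights, this gives
  gamma(k) - sum_i phi_i gamma(k-i) = c_k,
  c_k = sigma^2 * sum_{j=k..q} theta_j psi_{j-k}   (c_k = 0 for k > q),
using gamma(-m) = gamma(m).
psi-weights needed (psi_j = theta_j + sum_i phi_i psi_{j-i}):
  psi_1 = theta_1 + phi_1 = -0.555 + (0.479) = -0.076
Right-hand sides:
  c_0 = sigma^2 (1 + theta_1 psi_1) = 1 * (1 + (-0.555)(-0.076)) = 1 * 1.04218 = 1.04218
  c_1 = sigma^2 theta_1 = 1 * (-0.555) = -0.555
  c_2 = 0
Equations for k = 0 and k = 1 (AR order 1):
  gamma(0) = phi_1 gamma(1) + c_0
  gamma(1) = phi_1 gamma(0) + c_1
Substituting the second into the first: gamma(0) (1 - phi_1^2) = c_0 + phi_1 c_1, so
  gamma(0) = (c_0 + phi_1 c_1) / (1 - phi_1^2) = (1.04218 + (0.479)(-0.555)) / (1 - (0.479)^2) = 0.776335 / 0.770559 = 1.007496.
  gamma(1) = phi_1 gamma(0) + c_1 = (0.479)(1.007496) + (-0.555) = -0.072409.
For k = 2 (> q): gamma(2) = phi_1 gamma(1) = (0.479)(-0.072409) = -0.034684.
Therefore gamma(2) = -0.0347 (to 4 decimal places).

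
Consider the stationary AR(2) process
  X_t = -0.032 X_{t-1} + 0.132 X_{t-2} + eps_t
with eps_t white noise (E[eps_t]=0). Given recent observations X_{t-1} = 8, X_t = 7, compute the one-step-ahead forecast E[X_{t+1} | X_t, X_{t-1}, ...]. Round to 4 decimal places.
E[X_{t+1} \mid \mathcal F_t] = 0.8320

For an AR(p) model X_t = c + sum_i phi_i X_{t-i} + eps_t, the
one-step-ahead conditional mean is
  E[X_{t+1} | X_t, ...] = c + sum_i phi_i X_{t+1-i}.
Substitute known values:
  E[X_{t+1} | ...] = (-0.032) * (7) + (0.132) * (8)
                   = 0.8320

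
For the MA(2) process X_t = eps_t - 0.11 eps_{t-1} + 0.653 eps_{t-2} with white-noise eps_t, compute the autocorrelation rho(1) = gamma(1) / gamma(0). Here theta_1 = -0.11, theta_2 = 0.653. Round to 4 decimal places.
\rho(1) = -0.1264

For an MA(q) process with theta_0 = 1, the autocovariance is
  gamma(k) = sigma^2 * sum_{i=0..q-k} theta_i * theta_{i+k},
and rho(k) = gamma(k) / gamma(0). Sigma^2 cancels.
  numerator   = (1)*(-0.11) + (-0.11)*(0.653) = -0.18183.
  denominator = (1)^2 + (-0.11)^2 + (0.653)^2 = 1.438509.
  rho(1) = -0.18183 / 1.438509 = -0.1264.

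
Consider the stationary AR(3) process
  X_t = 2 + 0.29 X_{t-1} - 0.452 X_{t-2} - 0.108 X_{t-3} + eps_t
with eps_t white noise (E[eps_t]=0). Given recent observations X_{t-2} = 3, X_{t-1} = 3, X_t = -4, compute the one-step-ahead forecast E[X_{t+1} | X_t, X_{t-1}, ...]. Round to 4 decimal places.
E[X_{t+1} \mid \mathcal F_t] = -0.8400

For an AR(p) model X_t = c + sum_i phi_i X_{t-i} + eps_t, the
one-step-ahead conditional mean is
  E[X_{t+1} | X_t, ...] = c + sum_i phi_i X_{t+1-i}.
Substitute known values:
  E[X_{t+1} | ...] = 2 + (0.29) * (-4) + (-0.452) * (3) + (-0.108) * (3)
                   = -0.8400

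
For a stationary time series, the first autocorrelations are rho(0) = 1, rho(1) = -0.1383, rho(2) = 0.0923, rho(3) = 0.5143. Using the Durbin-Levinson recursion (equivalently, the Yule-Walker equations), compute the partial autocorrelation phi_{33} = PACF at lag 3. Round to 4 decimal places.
\phi_{33} = 0.5500

The PACF at lag k is phi_{kk}, the last component of the solution
to the Yule-Walker system G_k phi = r_k where
  (G_k)_{ij} = rho(|i - j|), (r_k)_i = rho(i), i,j = 1..k.
Equivalently, Durbin-Levinson gives phi_{kk} iteratively:
  phi_{11} = rho(1)
  phi_{kk} = [rho(k) - sum_{j=1..k-1} phi_{k-1,j} rho(k-j)]
            / [1 - sum_{j=1..k-1} phi_{k-1,j} rho(j)],
  phi_{k,j} = phi_{k-1,j} - phi_{kk} phi_{k-1,k-j},  j = 1..k-1.
Step k = 1:
  phi_11 = rho(1) = -0.1383.
Step k = 2:
  phi_22 = [rho(2) - phi_11 rho(1)] / [1 - phi_11 rho(1)] = [0.0923 - (-0.1383)(-0.1383)] / [1 - (-0.1383)(-0.1383)]
         = 0.07317311 / 0.98087311 = 0.0746.
  Update: phi_21 = phi_11 - phi_22 phi_11 = -0.1383 - (0.0746)(-0.1383) = -0.127983.
Step k = 3:
  phi_33 = [rho(3) - phi_21 rho(2) - phi_22 rho(1)] / [1 - phi_21 rho(1) - phi_22 rho(2)]
    numerator   = 0.5143 - (-0.127983)(0.0923) - (0.0746)(-0.1383) = 0.53642999
    denominator = 1 - (-0.127983)(-0.1383) - (0.0746)(0.0923) = 0.9754144
  phi_33 = 0.53642999 / 0.9754144 = 0.55.
Therefore phi_{33} = 0.5500.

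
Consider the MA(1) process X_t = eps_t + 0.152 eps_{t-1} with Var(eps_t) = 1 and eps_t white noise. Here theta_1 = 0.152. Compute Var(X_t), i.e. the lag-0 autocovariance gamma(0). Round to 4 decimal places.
\gamma(0) = 1.0231

For an MA(q) process X_t = eps_t + sum_i theta_i eps_{t-i} with
Var(eps_t) = sigma^2, the variance is
  gamma(0) = sigma^2 * (1 + sum_i theta_i^2).
  sum_i theta_i^2 = (0.152)^2 = 0.023104.
  gamma(0) = 1 * (1 + 0.023104) = 1 * 1.023104 = 1.023104, which rounds to 1.0231.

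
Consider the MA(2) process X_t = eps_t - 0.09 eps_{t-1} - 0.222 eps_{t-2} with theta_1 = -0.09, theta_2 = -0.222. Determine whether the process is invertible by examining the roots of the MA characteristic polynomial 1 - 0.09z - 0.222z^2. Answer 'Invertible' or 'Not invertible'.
\text{Invertible}

The MA(q) characteristic polynomial is P(z) = 1 - 0.09z - 0.222z^2.
Invertibility requires all roots to lie outside the unit circle, i.e. |z| > 1 for every root.
Set 1 + (-0.09) z + (-0.222) z^2 = 0, i.e. a z^2 + b z + c = 0 with a = -0.222, b = -0.09, c = 1.
Discriminant D = b^2 - 4ac = (-0.09)^2 - 4*(-0.222)*1 = 0.0081 - (-0.888) = 0.8961.
D >= 0, so the roots are real: z = (-b +/- sqrt(D)) / (2a) = (0.09 +/- 0.946626) / (-0.444).
  z_1 = (0.09 + 0.946626) / (-0.444) = -2.3347,   |z_1| = 2.3347.
  z_2 = (0.09 - 0.946626) / (-0.444) = 1.9293,   |z_2| = 1.9293.
Moduli of all roots: 2.3347, 1.9293.
All moduli strictly greater than 1? Yes.
Verdict: Invertible.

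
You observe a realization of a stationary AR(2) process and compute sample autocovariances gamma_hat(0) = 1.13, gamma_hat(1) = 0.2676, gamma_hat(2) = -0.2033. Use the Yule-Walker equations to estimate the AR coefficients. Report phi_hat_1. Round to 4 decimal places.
\hat\phi_{1} = 0.2960

The Yule-Walker equations for an AR(p) process read, in matrix form,
  Gamma_p phi = r_p,   with   (Gamma_p)_{ij} = gamma(|i - j|),
                       (r_p)_i = gamma(i),   i,j = 1..p.
Substitute the sample gammas (Toeplitz matrix and right-hand side of size 2):
  Gamma_p = [[1.13, 0.2676], [0.2676, 1.13]]
  r_p     = [0.2676, -0.2033]
Written out:
  1.13 phi_1 + 0.2676 phi_2 = 0.2676
  0.2676 phi_1 + 1.13 phi_2 = -0.2033
Solve by Cramer's rule:
  det = gamma(0)^2 - gamma(1)^2 = (1.13)^2 - (0.2676)^2 = 1.2769 - 0.07160976 = 1.20529024
  phi_hat_1 = [gamma(1) gamma(0) - gamma(1) gamma(2)] / det = [(0.2676)(1.13) - (0.2676)(-0.2033)] / 1.20529024 = 0.35679108 / 1.20529024 = 0.296
  phi_hat_2 = [gamma(0) gamma(2) - gamma(1)^2] / det = [(1.13)(-0.2033) - (0.2676)^2] / 1.20529024 = -0.30133876 / 1.20529024 = -0.25
So phi_hat = [0.2960, -0.2500].
Therefore phi_hat_1 = 0.2960.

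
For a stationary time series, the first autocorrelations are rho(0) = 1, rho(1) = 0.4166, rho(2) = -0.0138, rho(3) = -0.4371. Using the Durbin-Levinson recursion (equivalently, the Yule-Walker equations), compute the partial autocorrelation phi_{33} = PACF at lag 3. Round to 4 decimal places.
\phi_{33} = -0.4281

The PACF at lag k is phi_{kk}, the last component of the solution
to the Yule-Walker system G_k phi = r_k where
  (G_k)_{ij} = rho(|i - j|), (r_k)_i = rho(i), i,j = 1..k.
Equivalently, Durbin-Levinson gives phi_{kk} iteratively:
  phi_{11} = rho(1)
  phi_{kk} = [rho(k) - sum_{j=1..k-1} phi_{k-1,j} rho(k-j)]
            / [1 - sum_{j=1..k-1} phi_{k-1,j} rho(j)],
  phi_{k,j} = phi_{k-1,j} - phi_{kk} phi_{k-1,k-j},  j = 1..k-1.
Step k = 1:
  phi_11 = rho(1) = 0.4166.
Step k = 2:
  phi_22 = [rho(2) - phi_11 rho(1)] / [1 - phi_11 rho(1)] = [-0.0138 - (0.4166)(0.4166)] / [1 - (0.4166)(0.4166)]
         = -0.18735556 / 0.82644444 = -0.226701.
  Update: phi_21 = phi_11 - phi_22 phi_11 = 0.4166 - (-0.226701)(0.4166) = 0.511044.
Step k = 3:
  phi_33 = [rho(3) - phi_21 rho(2) - phi_22 rho(1)] / [1 - phi_21 rho(1) - phi_22 rho(2)]
    numerator   = -0.4371 - (0.511044)(-0.0138) - (-0.226701)(0.4166) = -0.33560407
    denominator = 1 - (0.511044)(0.4166) - (-0.226701)(-0.0138) = 0.7839708
  phi_33 = -0.33560407 / 0.7839708 = -0.4281.
Therefore phi_{33} = -0.4281.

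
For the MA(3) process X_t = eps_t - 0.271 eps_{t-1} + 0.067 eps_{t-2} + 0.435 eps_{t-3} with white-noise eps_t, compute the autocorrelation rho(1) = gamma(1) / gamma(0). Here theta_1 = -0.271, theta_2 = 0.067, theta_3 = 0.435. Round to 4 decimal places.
\rho(1) = -0.2052

For an MA(q) process with theta_0 = 1, the autocovariance is
  gamma(k) = sigma^2 * sum_{i=0..q-k} theta_i * theta_{i+k},
and rho(k) = gamma(k) / gamma(0). Sigma^2 cancels.
  numerator   = (1)*(-0.271) + (-0.271)*(0.067) + (0.067)*(0.435) = -0.260012.
  denominator = (1)^2 + (-0.271)^2 + (0.067)^2 + (0.435)^2 = 1.267155.
  rho(1) = -0.260012 / 1.267155 = -0.2052.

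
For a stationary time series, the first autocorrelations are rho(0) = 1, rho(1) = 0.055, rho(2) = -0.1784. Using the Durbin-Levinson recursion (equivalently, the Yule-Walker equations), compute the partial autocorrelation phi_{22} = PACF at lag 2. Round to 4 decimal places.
\phi_{22} = -0.1820

The PACF at lag k is phi_{kk}, the last component of the solution
to the Yule-Walker system G_k phi = r_k where
  (G_k)_{ij} = rho(|i - j|), (r_k)_i = rho(i), i,j = 1..k.
Equivalently, Durbin-Levinson gives phi_{kk} iteratively:
  phi_{11} = rho(1)
  phi_{kk} = [rho(k) - sum_{j=1..k-1} phi_{k-1,j} rho(k-j)]
            / [1 - sum_{j=1..k-1} phi_{k-1,j} rho(j)],
  phi_{k,j} = phi_{k-1,j} - phi_{kk} phi_{k-1,k-j},  j = 1..k-1.
Step k = 1:
  phi_11 = rho(1) = 0.055.
Step k = 2:
  phi_22 = [rho(2) - phi_11 rho(1)] / [1 - phi_11 rho(1)] = [-0.1784 - (0.055)(0.055)] / [1 - (0.055)(0.055)]
         = -0.181425 / 0.996975 = -0.182.
Therefore phi_{22} = -0.1820.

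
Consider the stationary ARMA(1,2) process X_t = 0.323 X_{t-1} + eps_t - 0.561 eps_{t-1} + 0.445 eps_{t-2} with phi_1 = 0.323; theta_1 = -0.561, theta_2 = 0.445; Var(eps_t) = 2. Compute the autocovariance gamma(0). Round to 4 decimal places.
\gamma(0) = 2.4159

Multiply the model equation by X_{t-k} and take expectations. With theta_0 = psi_0 = 1 and psi_j the MA(infinity) weights, this gives
  gamma(k) - sum_i phi_i gamma(k-i) = c_k,
  c_k = sigma^2 * sum_{j=k..q} theta_j psi_{j-k}   (c_k = 0 for k > q),
using gamma(-m) = gamma(m).
psi-weights needed (psi_j = theta_j + sum_i phi_i psi_{j-i}):
  psi_1 = theta_1 + phi_1 = -0.561 + (0.323) = -0.238
  psi_2 = theta_2 + phi_1 psi_1 = 0.445 + (0.323)(-0.238) = 0.368126
Right-hand sides:
  c_0 = sigma^2 (1 + theta_1 psi_1 + theta_2 psi_2) = 2 * (1 + (-0.561)(-0.238) + (0.445)(0.368126)) = 2 * 1.297334 = 2.594668
  c_1 = sigma^2 (theta_1 + theta_2 psi_1) = 2 * (-0.561 + (0.445)(-0.238)) = -1.33382
  c_2 = sigma^2 theta_2 = 2 * (0.445) = 0.89
Equations for k = 0 and k = 1 (AR order 1):
  gamma(0) = phi_1 gamma(1) + c_0
  gamma(1) = phi_1 gamma(0) + c_1
Substituting the second into the first: gamma(0) (1 - phi_1^2) = c_0 + phi_1 c_1, so
  gamma(0) = (c_0 + phi_1 c_1) / (1 - phi_1^2) = (2.594668 + (0.323)(-1.33382)) / (1 - (0.323)^2) = 2.163844 / 0.895671 = 2.415892.
Therefore gamma(0) = 2.4159 (to 4 decimal places).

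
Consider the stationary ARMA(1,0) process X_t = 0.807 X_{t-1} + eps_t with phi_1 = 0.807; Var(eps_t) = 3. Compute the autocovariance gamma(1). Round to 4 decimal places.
\gamma(1) = 6.9419

Multiply the model equation by X_{t-k} and take expectations. With theta_0 = psi_0 = 1 and psi_j the MA(infinity) weights, this gives
  gamma(k) - sum_i phi_i gamma(k-i) = c_k,
  c_k = sigma^2 * sum_{j=k..q} theta_j psi_{j-k}   (c_k = 0 for k > q),
using gamma(-m) = gamma(m).
Pure AR (q = 0): c_0 = sigma^2 = 3, c_k = 0 for k >= 1.
Equations for k = 0 and k = 1 (AR order 1):
  gamma(0) = phi_1 gamma(1) + c_0
  gamma(1) = phi_1 gamma(0) + c_1
Substituting the second into the first: gamma(0) (1 - phi_1^2) = c_0 + phi_1 c_1, so
  gamma(0) = c_0 / (1 - phi_1^2) = 3 / (1 - (0.807)^2) = 3 / 0.348751 = 8.602126.
  gamma(1) = phi_1 gamma(0) = (0.807)(8.602126) = 6.941916.
Therefore gamma(1) = 6.9419 (to 4 decimal places).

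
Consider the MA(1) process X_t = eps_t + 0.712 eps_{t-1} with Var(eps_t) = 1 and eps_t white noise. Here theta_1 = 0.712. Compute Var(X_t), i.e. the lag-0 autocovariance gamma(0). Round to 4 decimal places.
\gamma(0) = 1.5069

For an MA(q) process X_t = eps_t + sum_i theta_i eps_{t-i} with
Var(eps_t) = sigma^2, the variance is
  gamma(0) = sigma^2 * (1 + sum_i theta_i^2).
  sum_i theta_i^2 = (0.712)^2 = 0.506944.
  gamma(0) = 1 * (1 + 0.506944) = 1 * 1.506944 = 1.506944, which rounds to 1.5069.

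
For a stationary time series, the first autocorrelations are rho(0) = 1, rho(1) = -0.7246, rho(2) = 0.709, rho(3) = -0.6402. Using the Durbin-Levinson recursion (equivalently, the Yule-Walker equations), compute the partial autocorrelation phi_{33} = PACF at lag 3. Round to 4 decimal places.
\phi_{33} = -0.1109

The PACF at lag k is phi_{kk}, the last component of the solution
to the Yule-Walker system G_k phi = r_k where
  (G_k)_{ij} = rho(|i - j|), (r_k)_i = rho(i), i,j = 1..k.
Equivalently, Durbin-Levinson gives phi_{kk} iteratively:
  phi_{11} = rho(1)
  phi_{kk} = [rho(k) - sum_{j=1..k-1} phi_{k-1,j} rho(k-j)]
            / [1 - sum_{j=1..k-1} phi_{k-1,j} rho(j)],
  phi_{k,j} = phi_{k-1,j} - phi_{kk} phi_{k-1,k-j},  j = 1..k-1.
Step k = 1:
  phi_11 = rho(1) = -0.7246.
Step k = 2:
  phi_22 = [rho(2) - phi_11 rho(1)] / [1 - phi_11 rho(1)] = [0.709 - (-0.7246)(-0.7246)] / [1 - (-0.7246)(-0.7246)]
         = 0.18395484 / 0.47495484 = 0.38731.
  Update: phi_21 = phi_11 - phi_22 phi_11 = -0.7246 - (0.38731)(-0.7246) = -0.443955.
Step k = 3:
  phi_33 = [rho(3) - phi_21 rho(2) - phi_22 rho(1)] / [1 - phi_21 rho(1) - phi_22 rho(2)]
    numerator   = -0.6402 - (-0.443955)(0.709) - (0.38731)(-0.7246) = -0.04479092
    denominator = 1 - (-0.443955)(-0.7246) - (0.38731)(0.709) = 0.40370726
  phi_33 = -0.04479092 / 0.40370726 = -0.1109.
Therefore phi_{33} = -0.1109.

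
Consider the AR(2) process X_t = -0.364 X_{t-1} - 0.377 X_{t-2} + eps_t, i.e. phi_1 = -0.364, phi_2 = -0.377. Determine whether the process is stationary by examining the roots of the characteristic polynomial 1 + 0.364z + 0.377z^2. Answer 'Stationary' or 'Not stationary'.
\text{Stationary}

The AR(p) characteristic polynomial is P(z) = 1 + 0.364z + 0.377z^2.
Stationarity requires all roots to lie outside the unit circle, i.e. |z| > 1 for every root.
Set 1 + (0.364) z + (0.377) z^2 = 0, i.e. a z^2 + b z + c = 0 with a = 0.377, b = 0.364, c = 1.
Discriminant D = b^2 - 4ac = (0.364)^2 - 4*(0.377)*1 = 0.132496 - (1.508) = -1.375504.
D < 0, so the roots are the complex-conjugate pair z = (-b +/- i sqrt(-D)) / (2a) = -0.4828 +/- 1.5555i.
For a conjugate pair |z|^2 = z * conj(z) = (product of roots) = c/a = 1/(0.377) = 2.65252, so |z| = sqrt(2.65252) = 1.6287 for both roots.
Moduli of all roots: 1.6287, 1.6287.
All moduli strictly greater than 1? Yes.
Verdict: Stationary.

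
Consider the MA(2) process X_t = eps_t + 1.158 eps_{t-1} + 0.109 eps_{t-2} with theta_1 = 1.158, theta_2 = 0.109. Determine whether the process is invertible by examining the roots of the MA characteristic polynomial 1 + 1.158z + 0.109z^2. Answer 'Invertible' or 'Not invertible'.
\text{Not invertible}

The MA(q) characteristic polynomial is P(z) = 1 + 1.158z + 0.109z^2.
Invertibility requires all roots to lie outside the unit circle, i.e. |z| > 1 for every root.
Set 1 + (1.158) z + (0.109) z^2 = 0, i.e. a z^2 + b z + c = 0 with a = 0.109, b = 1.158, c = 1.
Discriminant D = b^2 - 4ac = (1.158)^2 - 4*(0.109)*1 = 1.340964 - (0.436) = 0.904964.
D >= 0, so the roots are real: z = (-b +/- sqrt(D)) / (2a) = (-1.158 +/- 0.951296) / (0.218).
  z_1 = (-1.158 + 0.951296) / (0.218) = -0.9482,   |z_1| = 0.9482.
  z_2 = (-1.158 - 0.951296) / (0.218) = -9.6757,   |z_2| = 9.6757.
Moduli of all roots: 0.9482, 9.6757.
All moduli strictly greater than 1? No.
Verdict: Not invertible.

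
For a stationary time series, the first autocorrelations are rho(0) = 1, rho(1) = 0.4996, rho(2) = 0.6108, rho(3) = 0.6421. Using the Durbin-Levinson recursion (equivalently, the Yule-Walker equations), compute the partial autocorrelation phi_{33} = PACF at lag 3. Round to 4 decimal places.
\phi_{33} = 0.4221

The PACF at lag k is phi_{kk}, the last component of the solution
to the Yule-Walker system G_k phi = r_k where
  (G_k)_{ij} = rho(|i - j|), (r_k)_i = rho(i), i,j = 1..k.
Equivalently, Durbin-Levinson gives phi_{kk} iteratively:
  phi_{11} = rho(1)
  phi_{kk} = [rho(k) - sum_{j=1..k-1} phi_{k-1,j} rho(k-j)]
            / [1 - sum_{j=1..k-1} phi_{k-1,j} rho(j)],
  phi_{k,j} = phi_{k-1,j} - phi_{kk} phi_{k-1,k-j},  j = 1..k-1.
Step k = 1:
  phi_11 = rho(1) = 0.4996.
Step k = 2:
  phi_22 = [rho(2) - phi_11 rho(1)] / [1 - phi_11 rho(1)] = [0.6108 - (0.4996)(0.4996)] / [1 - (0.4996)(0.4996)]
         = 0.36119984 / 0.75039984 = 0.481343.
  Update: phi_21 = phi_11 - phi_22 phi_11 = 0.4996 - (0.481343)(0.4996) = 0.259121.
Step k = 3:
  phi_33 = [rho(3) - phi_21 rho(2) - phi_22 rho(1)] / [1 - phi_21 rho(1) - phi_22 rho(2)]
    numerator   = 0.6421 - (0.259121)(0.6108) - (0.481343)(0.4996) = 0.24334987
    denominator = 1 - (0.259121)(0.4996) - (0.481343)(0.6108) = 0.57653876
  phi_33 = 0.24334987 / 0.57653876 = 0.4221.
Therefore phi_{33} = 0.4221.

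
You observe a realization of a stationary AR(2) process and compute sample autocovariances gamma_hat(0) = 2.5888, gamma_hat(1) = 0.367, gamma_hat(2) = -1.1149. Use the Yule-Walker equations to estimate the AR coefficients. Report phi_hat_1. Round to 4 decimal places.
\hat\phi_{1} = 0.2070

The Yule-Walker equations for an AR(p) process read, in matrix form,
  Gamma_p phi = r_p,   with   (Gamma_p)_{ij} = gamma(|i - j|),
                       (r_p)_i = gamma(i),   i,j = 1..p.
Substitute the sample gammas (Toeplitz matrix and right-hand side of size 2):
  Gamma_p = [[2.5888, 0.367], [0.367, 2.5888]]
  r_p     = [0.367, -1.1149]
Written out:
  2.5888 phi_1 + 0.367 phi_2 = 0.367
  0.367 phi_1 + 2.5888 phi_2 = -1.1149
Solve by Cramer's rule:
  det = gamma(0)^2 - gamma(1)^2 = (2.5888)^2 - (0.367)^2 = 6.70188544 - 0.134689 = 6.56719644
  phi_hat_1 = [gamma(1) gamma(0) - gamma(1) gamma(2)] / det = [(0.367)(2.5888) - (0.367)(-1.1149)] / 6.56719644 = 1.3592579 / 6.56719644 = 0.207
  phi_hat_2 = [gamma(0) gamma(2) - gamma(1)^2] / det = [(2.5888)(-1.1149) - (0.367)^2] / 6.56719644 = -3.02094212 / 6.56719644 = -0.46
So phi_hat = [0.2070, -0.4600].
Therefore phi_hat_1 = 0.2070.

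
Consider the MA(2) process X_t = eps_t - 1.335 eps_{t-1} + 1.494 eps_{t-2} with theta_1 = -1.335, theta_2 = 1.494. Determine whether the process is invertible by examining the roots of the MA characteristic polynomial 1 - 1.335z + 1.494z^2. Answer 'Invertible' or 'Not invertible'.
\text{Not invertible}

The MA(q) characteristic polynomial is P(z) = 1 - 1.335z + 1.494z^2.
Invertibility requires all roots to lie outside the unit circle, i.e. |z| > 1 for every root.
Set 1 + (-1.335) z + (1.494) z^2 = 0, i.e. a z^2 + b z + c = 0 with a = 1.494, b = -1.335, c = 1.
Discriminant D = b^2 - 4ac = (-1.335)^2 - 4*(1.494)*1 = 1.782225 - (5.976) = -4.193775.
D < 0, so the roots are the complex-conjugate pair z = (-b +/- i sqrt(-D)) / (2a) = 0.4468 +/- 0.6854i.
For a conjugate pair |z|^2 = z * conj(z) = (product of roots) = c/a = 1/(1.494) = 0.669344, so |z| = sqrt(0.669344) = 0.8181 for both roots.
Moduli of all roots: 0.8181, 0.8181.
All moduli strictly greater than 1? No.
Verdict: Not invertible.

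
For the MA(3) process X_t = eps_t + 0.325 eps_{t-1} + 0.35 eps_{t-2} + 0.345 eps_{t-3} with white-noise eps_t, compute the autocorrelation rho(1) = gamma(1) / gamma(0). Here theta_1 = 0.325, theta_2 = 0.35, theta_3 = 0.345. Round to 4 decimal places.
\rho(1) = 0.4153

For an MA(q) process with theta_0 = 1, the autocovariance is
  gamma(k) = sigma^2 * sum_{i=0..q-k} theta_i * theta_{i+k},
and rho(k) = gamma(k) / gamma(0). Sigma^2 cancels.
  numerator   = (1)*(0.325) + (0.325)*(0.35) + (0.35)*(0.345) = 0.5595.
  denominator = (1)^2 + (0.325)^2 + (0.35)^2 + (0.345)^2 = 1.34715.
  rho(1) = 0.5595 / 1.34715 = 0.4153.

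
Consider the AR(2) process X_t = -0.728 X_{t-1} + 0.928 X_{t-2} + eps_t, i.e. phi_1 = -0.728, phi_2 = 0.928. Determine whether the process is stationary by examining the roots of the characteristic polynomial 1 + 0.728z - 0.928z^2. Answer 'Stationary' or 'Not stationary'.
\text{Not stationary}

The AR(p) characteristic polynomial is P(z) = 1 + 0.728z - 0.928z^2.
Stationarity requires all roots to lie outside the unit circle, i.e. |z| > 1 for every root.
Set 1 + (0.728) z + (-0.928) z^2 = 0, i.e. a z^2 + b z + c = 0 with a = -0.928, b = 0.728, c = 1.
Discriminant D = b^2 - 4ac = (0.728)^2 - 4*(-0.928)*1 = 0.529984 - (-3.712) = 4.241984.
D >= 0, so the roots are real: z = (-b +/- sqrt(D)) / (2a) = (-0.728 +/- 2.059608) / (-1.856).
  z_1 = (-0.728 + 2.059608) / (-1.856) = -0.7175,   |z_1| = 0.7175.
  z_2 = (-0.728 - 2.059608) / (-1.856) = 1.5019,   |z_2| = 1.5019.
Moduli of all roots: 0.7175, 1.5019.
All moduli strictly greater than 1? No.
Verdict: Not stationary.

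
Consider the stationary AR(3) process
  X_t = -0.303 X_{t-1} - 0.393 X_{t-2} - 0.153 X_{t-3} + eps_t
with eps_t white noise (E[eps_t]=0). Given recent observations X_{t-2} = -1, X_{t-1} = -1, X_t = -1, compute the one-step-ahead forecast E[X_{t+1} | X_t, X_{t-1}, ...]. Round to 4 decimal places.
E[X_{t+1} \mid \mathcal F_t] = 0.8490

For an AR(p) model X_t = c + sum_i phi_i X_{t-i} + eps_t, the
one-step-ahead conditional mean is
  E[X_{t+1} | X_t, ...] = c + sum_i phi_i X_{t+1-i}.
Substitute known values:
  E[X_{t+1} | ...] = (-0.303) * (-1) + (-0.393) * (-1) + (-0.153) * (-1)
                   = 0.8490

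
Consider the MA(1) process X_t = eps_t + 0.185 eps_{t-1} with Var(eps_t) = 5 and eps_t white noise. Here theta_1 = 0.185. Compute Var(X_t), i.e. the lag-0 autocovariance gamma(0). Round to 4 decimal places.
\gamma(0) = 5.1711

For an MA(q) process X_t = eps_t + sum_i theta_i eps_{t-i} with
Var(eps_t) = sigma^2, the variance is
  gamma(0) = sigma^2 * (1 + sum_i theta_i^2).
  sum_i theta_i^2 = (0.185)^2 = 0.034225.
  gamma(0) = 5 * (1 + 0.034225) = 5 * 1.034225 = 5.171125, which rounds to 5.1711.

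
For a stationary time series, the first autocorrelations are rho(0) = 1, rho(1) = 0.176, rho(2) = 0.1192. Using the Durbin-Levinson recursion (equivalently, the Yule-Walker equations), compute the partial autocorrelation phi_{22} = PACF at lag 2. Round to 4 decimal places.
\phi_{22} = 0.0910

The PACF at lag k is phi_{kk}, the last component of the solution
to the Yule-Walker system G_k phi = r_k where
  (G_k)_{ij} = rho(|i - j|), (r_k)_i = rho(i), i,j = 1..k.
Equivalently, Durbin-Levinson gives phi_{kk} iteratively:
  phi_{11} = rho(1)
  phi_{kk} = [rho(k) - sum_{j=1..k-1} phi_{k-1,j} rho(k-j)]
            / [1 - sum_{j=1..k-1} phi_{k-1,j} rho(j)],
  phi_{k,j} = phi_{k-1,j} - phi_{kk} phi_{k-1,k-j},  j = 1..k-1.
Step k = 1:
  phi_11 = rho(1) = 0.176.
Step k = 2:
  phi_22 = [rho(2) - phi_11 rho(1)] / [1 - phi_11 rho(1)] = [0.1192 - (0.176)(0.176)] / [1 - (0.176)(0.176)]
         = 0.088224 / 0.969024 = 0.091.
Therefore phi_{22} = 0.0910.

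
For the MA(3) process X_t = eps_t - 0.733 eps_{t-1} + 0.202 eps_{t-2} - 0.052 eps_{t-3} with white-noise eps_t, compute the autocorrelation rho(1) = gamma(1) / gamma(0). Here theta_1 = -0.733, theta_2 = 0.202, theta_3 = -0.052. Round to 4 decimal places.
\rho(1) = -0.5640

For an MA(q) process with theta_0 = 1, the autocovariance is
  gamma(k) = sigma^2 * sum_{i=0..q-k} theta_i * theta_{i+k},
and rho(k) = gamma(k) / gamma(0). Sigma^2 cancels.
  numerator   = (1)*(-0.733) + (-0.733)*(0.202) + (0.202)*(-0.052) = -0.89157.
  denominator = (1)^2 + (-0.733)^2 + (0.202)^2 + (-0.052)^2 = 1.580797.
  rho(1) = -0.89157 / 1.580797 = -0.5640.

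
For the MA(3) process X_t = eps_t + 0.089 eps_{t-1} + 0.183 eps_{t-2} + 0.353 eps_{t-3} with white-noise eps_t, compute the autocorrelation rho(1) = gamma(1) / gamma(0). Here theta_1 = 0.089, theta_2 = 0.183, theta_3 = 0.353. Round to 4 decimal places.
\rho(1) = 0.1457

For an MA(q) process with theta_0 = 1, the autocovariance is
  gamma(k) = sigma^2 * sum_{i=0..q-k} theta_i * theta_{i+k},
and rho(k) = gamma(k) / gamma(0). Sigma^2 cancels.
  numerator   = (1)*(0.089) + (0.089)*(0.183) + (0.183)*(0.353) = 0.169886.
  denominator = (1)^2 + (0.089)^2 + (0.183)^2 + (0.353)^2 = 1.166019.
  rho(1) = 0.169886 / 1.166019 = 0.1457.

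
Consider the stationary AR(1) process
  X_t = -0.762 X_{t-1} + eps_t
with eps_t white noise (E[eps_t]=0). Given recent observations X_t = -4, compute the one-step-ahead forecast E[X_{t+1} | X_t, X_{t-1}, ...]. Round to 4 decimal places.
E[X_{t+1} \mid \mathcal F_t] = 3.0480

For an AR(p) model X_t = c + sum_i phi_i X_{t-i} + eps_t, the
one-step-ahead conditional mean is
  E[X_{t+1} | X_t, ...] = c + sum_i phi_i X_{t+1-i}.
Substitute known values:
  E[X_{t+1} | ...] = (-0.762) * (-4)
                   = 3.0480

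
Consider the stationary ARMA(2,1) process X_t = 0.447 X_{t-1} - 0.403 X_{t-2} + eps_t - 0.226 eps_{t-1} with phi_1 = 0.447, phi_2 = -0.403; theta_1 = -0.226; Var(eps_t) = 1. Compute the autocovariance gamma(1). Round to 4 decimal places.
\gamma(1) = 0.2229

Multiply the model equation by X_{t-k} and take expectations. With theta_0 = psi_0 = 1 and psi_j the MA(infinity) weights, this gives
  gamma(k) - sum_i phi_i gamma(k-i) = c_k,
  c_k = sigma^2 * sum_{j=k..q} theta_j psi_{j-k}   (c_k = 0 for k > q),
using gamma(-m) = gamma(m).
psi-weights needed (psi_j = theta_j + sum_i phi_i psi_{j-i}):
  psi_1 = theta_1 + phi_1 = -0.226 + (0.447) = 0.221
Right-hand sides:
  c_0 = sigma^2 (1 + theta_1 psi_1) = 1 * (1 + (-0.226)(0.221)) = 1 * 0.950054 = 0.950054
  c_1 = sigma^2 theta_1 = 1 * (-0.226) = -0.226
  c_2 = 0
Equations for k = 0, 1, 2 (AR order 2, c_2 = 0):
  (E0) gamma(0) = phi_1 gamma(1) + phi_2 gamma(2) + c_0
  (E1) gamma(1) = phi_1 gamma(0) + phi_2 gamma(1) + c_1
  (E2) gamma(2) = phi_1 gamma(1) + phi_2 gamma(0)
From (E1): gamma(1) = A gamma(0) + B with
  A = phi_1 / (1 - phi_2) = 0.447 / 1.403 = 0.318603,   B = c_1 / (1 - phi_2) = -0.226 / 1.403 = -0.161083.
Insert (E2) into (E0): gamma(0) (1 - phi_2^2) = phi_1 (1 + phi_2) gamma(1) + c_0.
  phi_1 (1 + phi_2) = (0.447)(0.597) = 0.266859,   1 - phi_2^2 = 0.837591.
Replace gamma(1) by A gamma(0) + B and collect gamma(0):
  gamma(0) [0.837591 - (0.266859)(0.318603)] = (0.266859)(-0.161083) + 0.950054
  gamma(0) * 0.752569 = 0.907067
  gamma(0) = 0.907067 / 0.752569 = 1.205295.
  gamma(1) = A gamma(0) + B = (0.318603)(1.205295) + (-0.161083) = 0.222927.
Therefore gamma(1) = 0.2229 (to 4 decimal places).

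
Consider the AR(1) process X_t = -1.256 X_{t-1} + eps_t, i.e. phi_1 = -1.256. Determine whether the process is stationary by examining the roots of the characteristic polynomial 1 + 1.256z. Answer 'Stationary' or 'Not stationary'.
\text{Not stationary}

The AR(p) characteristic polynomial is P(z) = 1 + 1.256z.
Stationarity requires all roots to lie outside the unit circle, i.e. |z| > 1 for every root.
This is linear in z: 1 + (1.256) z = 0  =>  z = -1/(1.256) = -0.796178,  |z| = 0.796178.
Moduli of all roots: 0.7962.
All moduli strictly greater than 1? No.
Verdict: Not stationary.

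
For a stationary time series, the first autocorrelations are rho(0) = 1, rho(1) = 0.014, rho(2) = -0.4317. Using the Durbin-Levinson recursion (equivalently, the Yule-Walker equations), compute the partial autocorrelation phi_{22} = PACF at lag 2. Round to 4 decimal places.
\phi_{22} = -0.4320

The PACF at lag k is phi_{kk}, the last component of the solution
to the Yule-Walker system G_k phi = r_k where
  (G_k)_{ij} = rho(|i - j|), (r_k)_i = rho(i), i,j = 1..k.
Equivalently, Durbin-Levinson gives phi_{kk} iteratively:
  phi_{11} = rho(1)
  phi_{kk} = [rho(k) - sum_{j=1..k-1} phi_{k-1,j} rho(k-j)]
            / [1 - sum_{j=1..k-1} phi_{k-1,j} rho(j)],
  phi_{k,j} = phi_{k-1,j} - phi_{kk} phi_{k-1,k-j},  j = 1..k-1.
Step k = 1:
  phi_11 = rho(1) = 0.014.
Step k = 2:
  phi_22 = [rho(2) - phi_11 rho(1)] / [1 - phi_11 rho(1)] = [-0.4317 - (0.014)(0.014)] / [1 - (0.014)(0.014)]
         = -0.431896 / 0.999804 = -0.432.
Therefore phi_{22} = -0.4320.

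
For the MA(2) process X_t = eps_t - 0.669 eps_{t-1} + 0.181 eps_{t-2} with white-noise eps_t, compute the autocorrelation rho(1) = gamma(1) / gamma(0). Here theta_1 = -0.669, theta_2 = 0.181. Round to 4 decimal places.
\rho(1) = -0.5337

For an MA(q) process with theta_0 = 1, the autocovariance is
  gamma(k) = sigma^2 * sum_{i=0..q-k} theta_i * theta_{i+k},
and rho(k) = gamma(k) / gamma(0). Sigma^2 cancels.
  numerator   = (1)*(-0.669) + (-0.669)*(0.181) = -0.790089.
  denominator = (1)^2 + (-0.669)^2 + (0.181)^2 = 1.480322.
  rho(1) = -0.790089 / 1.480322 = -0.5337.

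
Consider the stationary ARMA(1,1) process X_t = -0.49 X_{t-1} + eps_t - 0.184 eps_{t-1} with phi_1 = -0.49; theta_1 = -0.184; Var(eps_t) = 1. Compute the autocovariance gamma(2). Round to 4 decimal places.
\gamma(2) = 0.4738

Multiply the model equation by X_{t-k} and take expectations. With theta_0 = psi_0 = 1 and psi_j the MA(infinity) weights, this gives
  gamma(k) - sum_i phi_i gamma(k-i) = c_k,
  c_k = sigma^2 * sum_{j=k..q} theta_j psi_{j-k}   (c_k = 0 for k > q),
using gamma(-m) = gamma(m).
psi-weights needed (psi_j = theta_j + sum_i phi_i psi_{j-i}):
  psi_1 = theta_1 + phi_1 = -0.184 + (-0.49) = -0.674
Right-hand sides:
  c_0 = sigma^2 (1 + theta_1 psi_1) = 1 * (1 + (-0.184)(-0.674)) = 1 * 1.124016 = 1.124016
  c_1 = sigma^2 theta_1 = 1 * (-0.184) = -0.184
  c_2 = 0
Equations for k = 0 and k = 1 (AR order 1):
  gamma(0) = phi_1 gamma(1) + c_0
  gamma(1) = phi_1 gamma(0) + c_1
Substituting the second into the first: gamma(0) (1 - phi_1^2) = c_0 + phi_1 c_1, so
  gamma(0) = (c_0 + phi_1 c_1) / (1 - phi_1^2) = (1.124016 + (-0.49)(-0.184)) / (1 - (-0.49)^2) = 1.214176 / 0.7599 = 1.59781.
  gamma(1) = phi_1 gamma(0) + c_1 = (-0.49)(1.59781) + (-0.184) = -0.966927.
For k = 2 (> q): gamma(2) = phi_1 gamma(1) = (-0.49)(-0.966927) = 0.473794.
Therefore gamma(2) = 0.4738 (to 4 decimal places).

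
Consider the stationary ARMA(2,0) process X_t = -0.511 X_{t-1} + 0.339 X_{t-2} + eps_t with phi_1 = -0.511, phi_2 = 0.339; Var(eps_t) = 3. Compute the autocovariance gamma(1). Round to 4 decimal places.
\gamma(1) = -6.5124

Multiply the model equation by X_{t-k} and take expectations. With theta_0 = psi_0 = 1 and psi_j the MA(infinity) weights, this gives
  gamma(k) - sum_i phi_i gamma(k-i) = c_k,
  c_k = sigma^2 * sum_{j=k..q} theta_j psi_{j-k}   (c_k = 0 for k > q),
using gamma(-m) = gamma(m).
Pure AR (q = 0): c_0 = sigma^2 = 3, c_k = 0 for k >= 1.
Equations for k = 0, 1, 2 (AR order 2, c_2 = 0):
  (E0) gamma(0) = phi_1 gamma(1) + phi_2 gamma(2) + c_0
  (E1) gamma(1) = phi_1 gamma(0) + phi_2 gamma(1) + c_1
  (E2) gamma(2) = phi_1 gamma(1) + phi_2 gamma(0)
From (E1): gamma(1) = A gamma(0) + B with
  A = phi_1 / (1 - phi_2) = -0.511 / 0.661 = -0.773071,   B = c_1 / (1 - phi_2) = 0 / 0.661 = 0.
Insert (E2) into (E0): gamma(0) (1 - phi_2^2) = phi_1 (1 + phi_2) gamma(1) + c_0.
  phi_1 (1 + phi_2) = (-0.511)(1.339) = -0.684229,   1 - phi_2^2 = 0.885079.
Replace gamma(1) by A gamma(0) + B and collect gamma(0):
  gamma(0) [0.885079 - (-0.684229)(-0.773071)] = c_0 = 3
  gamma(0) * 0.356121 = 3
  gamma(0) = 3 / 0.356121 = 8.424095.
  gamma(1) = A gamma(0) = (-0.773071)(8.424095) = -6.512425.
Therefore gamma(1) = -6.5124 (to 4 decimal places).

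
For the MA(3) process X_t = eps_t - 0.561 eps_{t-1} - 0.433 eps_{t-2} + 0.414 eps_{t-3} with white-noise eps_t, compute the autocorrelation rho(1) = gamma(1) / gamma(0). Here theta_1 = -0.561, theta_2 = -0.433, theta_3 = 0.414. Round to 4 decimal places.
\rho(1) = -0.2972

For an MA(q) process with theta_0 = 1, the autocovariance is
  gamma(k) = sigma^2 * sum_{i=0..q-k} theta_i * theta_{i+k},
and rho(k) = gamma(k) / gamma(0). Sigma^2 cancels.
  numerator   = (1)*(-0.561) + (-0.561)*(-0.433) + (-0.433)*(0.414) = -0.497349.
  denominator = (1)^2 + (-0.561)^2 + (-0.433)^2 + (0.414)^2 = 1.673606.
  rho(1) = -0.497349 / 1.673606 = -0.2972.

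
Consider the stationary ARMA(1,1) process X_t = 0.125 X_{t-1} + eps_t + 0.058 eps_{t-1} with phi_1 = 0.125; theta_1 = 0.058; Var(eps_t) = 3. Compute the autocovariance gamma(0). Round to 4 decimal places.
\gamma(0) = 3.1021

Multiply the model equation by X_{t-k} and take expectations. With theta_0 = psi_0 = 1 and psi_j the MA(infinity) weights, this gives
  gamma(k) - sum_i phi_i gamma(k-i) = c_k,
  c_k = sigma^2 * sum_{j=k..q} theta_j psi_{j-k}   (c_k = 0 for k > q),
using gamma(-m) = gamma(m).
psi-weights needed (psi_j = theta_j + sum_i phi_i psi_{j-i}):
  psi_1 = theta_1 + phi_1 = 0.058 + (0.125) = 0.183
Right-hand sides:
  c_0 = sigma^2 (1 + theta_1 psi_1) = 3 * (1 + (0.058)(0.183)) = 3 * 1.010614 = 3.031842
  c_1 = sigma^2 theta_1 = 3 * (0.058) = 0.174
  c_2 = 0
Equations for k = 0 and k = 1 (AR order 1):
  gamma(0) = phi_1 gamma(1) + c_0
  gamma(1) = phi_1 gamma(0) + c_1
Substituting the second into the first: gamma(0) (1 - phi_1^2) = c_0 + phi_1 c_1, so
  gamma(0) = (c_0 + phi_1 c_1) / (1 - phi_1^2) = (3.031842 + (0.125)(0.174)) / (1 - (0.125)^2) = 3.053592 / 0.984375 = 3.102062.
Therefore gamma(0) = 3.1021 (to 4 decimal places).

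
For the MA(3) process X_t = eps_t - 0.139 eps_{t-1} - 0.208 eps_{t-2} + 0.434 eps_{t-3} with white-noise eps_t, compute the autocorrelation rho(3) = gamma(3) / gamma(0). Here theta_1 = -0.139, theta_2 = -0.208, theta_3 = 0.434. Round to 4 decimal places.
\rho(3) = 0.3469

For an MA(q) process with theta_0 = 1, the autocovariance is
  gamma(k) = sigma^2 * sum_{i=0..q-k} theta_i * theta_{i+k},
and rho(k) = gamma(k) / gamma(0). Sigma^2 cancels.
  numerator   = (1)*(0.434) = 0.434.
  denominator = (1)^2 + (-0.139)^2 + (-0.208)^2 + (0.434)^2 = 1.250941.
  rho(3) = 0.434 / 1.250941 = 0.3469.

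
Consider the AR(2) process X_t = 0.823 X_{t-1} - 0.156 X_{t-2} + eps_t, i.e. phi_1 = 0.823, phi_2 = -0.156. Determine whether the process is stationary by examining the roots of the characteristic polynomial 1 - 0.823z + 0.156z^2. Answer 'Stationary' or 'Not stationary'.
\text{Stationary}

The AR(p) characteristic polynomial is P(z) = 1 - 0.823z + 0.156z^2.
Stationarity requires all roots to lie outside the unit circle, i.e. |z| > 1 for every root.
Set 1 + (-0.823) z + (0.156) z^2 = 0, i.e. a z^2 + b z + c = 0 with a = 0.156, b = -0.823, c = 1.
Discriminant D = b^2 - 4ac = (-0.823)^2 - 4*(0.156)*1 = 0.677329 - (0.624) = 0.053329.
D >= 0, so the roots are real: z = (-b +/- sqrt(D)) / (2a) = (0.823 +/- 0.230931) / (0.312).
  z_1 = (0.823 + 0.230931) / (0.312) = 3.378,   |z_1| = 3.378.
  z_2 = (0.823 - 0.230931) / (0.312) = 1.8977,   |z_2| = 1.8977.
Moduli of all roots: 3.3780, 1.8977.
All moduli strictly greater than 1? Yes.
Verdict: Stationary.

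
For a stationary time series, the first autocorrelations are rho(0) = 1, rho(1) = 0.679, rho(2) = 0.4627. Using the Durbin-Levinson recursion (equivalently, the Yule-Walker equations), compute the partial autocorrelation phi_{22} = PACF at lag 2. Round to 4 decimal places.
\phi_{22} = 0.0031

The PACF at lag k is phi_{kk}, the last component of the solution
to the Yule-Walker system G_k phi = r_k where
  (G_k)_{ij} = rho(|i - j|), (r_k)_i = rho(i), i,j = 1..k.
Equivalently, Durbin-Levinson gives phi_{kk} iteratively:
  phi_{11} = rho(1)
  phi_{kk} = [rho(k) - sum_{j=1..k-1} phi_{k-1,j} rho(k-j)]
            / [1 - sum_{j=1..k-1} phi_{k-1,j} rho(j)],
  phi_{k,j} = phi_{k-1,j} - phi_{kk} phi_{k-1,k-j},  j = 1..k-1.
Step k = 1:
  phi_11 = rho(1) = 0.679.
Step k = 2:
  phi_22 = [rho(2) - phi_11 rho(1)] / [1 - phi_11 rho(1)] = [0.4627 - (0.679)(0.679)] / [1 - (0.679)(0.679)]
         = 0.001659 / 0.538959 = 0.0031.
Therefore phi_{22} = 0.0031.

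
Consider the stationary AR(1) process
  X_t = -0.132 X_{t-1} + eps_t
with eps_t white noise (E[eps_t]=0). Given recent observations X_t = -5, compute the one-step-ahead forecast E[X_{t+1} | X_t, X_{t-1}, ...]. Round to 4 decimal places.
E[X_{t+1} \mid \mathcal F_t] = 0.6600

For an AR(p) model X_t = c + sum_i phi_i X_{t-i} + eps_t, the
one-step-ahead conditional mean is
  E[X_{t+1} | X_t, ...] = c + sum_i phi_i X_{t+1-i}.
Substitute known values:
  E[X_{t+1} | ...] = (-0.132) * (-5)
                   = 0.6600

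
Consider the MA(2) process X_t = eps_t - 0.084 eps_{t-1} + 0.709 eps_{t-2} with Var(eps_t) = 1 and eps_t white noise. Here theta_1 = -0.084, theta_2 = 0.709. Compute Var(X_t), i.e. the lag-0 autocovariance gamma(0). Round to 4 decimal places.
\gamma(0) = 1.5097

For an MA(q) process X_t = eps_t + sum_i theta_i eps_{t-i} with
Var(eps_t) = sigma^2, the variance is
  gamma(0) = sigma^2 * (1 + sum_i theta_i^2).
  sum_i theta_i^2 = (-0.084)^2 + (0.709)^2 = 0.007056 + 0.502681 = 0.509737.
  gamma(0) = 1 * (1 + 0.509737) = 1 * 1.509737 = 1.509737, which rounds to 1.5097.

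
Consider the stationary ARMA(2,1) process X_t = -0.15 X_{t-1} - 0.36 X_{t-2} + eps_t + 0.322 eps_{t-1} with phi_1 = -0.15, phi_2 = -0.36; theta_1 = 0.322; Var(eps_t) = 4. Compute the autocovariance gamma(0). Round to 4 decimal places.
\gamma(0) = 4.8041

Multiply the model equation by X_{t-k} and take expectations. With theta_0 = psi_0 = 1 and psi_j the MA(infinity) weights, this gives
  gamma(k) - sum_i phi_i gamma(k-i) = c_k,
  c_k = sigma^2 * sum_{j=k..q} theta_j psi_{j-k}   (c_k = 0 for k > q),
using gamma(-m) = gamma(m).
psi-weights needed (psi_j = theta_j + sum_i phi_i psi_{j-i}):
  psi_1 = theta_1 + phi_1 = 0.322 + (-0.15) = 0.172
Right-hand sides:
  c_0 = sigma^2 (1 + theta_1 psi_1) = 4 * (1 + (0.322)(0.172)) = 4 * 1.055384 = 4.221536
  c_1 = sigma^2 theta_1 = 4 * (0.322) = 1.288
  c_2 = 0
Equations for k = 0, 1, 2 (AR order 2, c_2 = 0):
  (E0) gamma(0) = phi_1 gamma(1) + phi_2 gamma(2) + c_0
  (E1) gamma(1) = phi_1 gamma(0) + phi_2 gamma(1) + c_1
  (E2) gamma(2) = phi_1 gamma(1) + phi_2 gamma(0)
From (E1): gamma(1) = A gamma(0) + B with
  A = phi_1 / (1 - phi_2) = -0.15 / 1.36 = -0.110294,   B = c_1 / (1 - phi_2) = 1.288 / 1.36 = 0.947059.
Insert (E2) into (E0): gamma(0) (1 - phi_2^2) = phi_1 (1 + phi_2) gamma(1) + c_0.
  phi_1 (1 + phi_2) = (-0.15)(0.64) = -0.096,   1 - phi_2^2 = 0.8704.
Replace gamma(1) by A gamma(0) + B and collect gamma(0):
  gamma(0) [0.8704 - (-0.096)(-0.110294)] = (-0.096)(0.947059) + 4.221536
  gamma(0) * 0.859812 = 4.130618
  gamma(0) = 4.130618 / 0.859812 = 4.804096.
Therefore gamma(0) = 4.8041 (to 4 decimal places).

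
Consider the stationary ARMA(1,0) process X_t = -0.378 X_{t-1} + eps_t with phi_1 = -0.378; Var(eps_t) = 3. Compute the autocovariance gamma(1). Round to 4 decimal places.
\gamma(1) = -1.3230

Multiply the model equation by X_{t-k} and take expectations. With theta_0 = psi_0 = 1 and psi_j the MA(infinity) weights, this gives
  gamma(k) - sum_i phi_i gamma(k-i) = c_k,
  c_k = sigma^2 * sum_{j=k..q} theta_j psi_{j-k}   (c_k = 0 for k > q),
using gamma(-m) = gamma(m).
Pure AR (q = 0): c_0 = sigma^2 = 3, c_k = 0 for k >= 1.
Equations for k = 0 and k = 1 (AR order 1):
  gamma(0) = phi_1 gamma(1) + c_0
  gamma(1) = phi_1 gamma(0) + c_1
Substituting the second into the first: gamma(0) (1 - phi_1^2) = c_0 + phi_1 c_1, so
  gamma(0) = c_0 / (1 - phi_1^2) = 3 / (1 - (-0.378)^2) = 3 / 0.857116 = 3.50011.
  gamma(1) = phi_1 gamma(0) = (-0.378)(3.50011) = -1.323041.
Therefore gamma(1) = -1.3230 (to 4 decimal places).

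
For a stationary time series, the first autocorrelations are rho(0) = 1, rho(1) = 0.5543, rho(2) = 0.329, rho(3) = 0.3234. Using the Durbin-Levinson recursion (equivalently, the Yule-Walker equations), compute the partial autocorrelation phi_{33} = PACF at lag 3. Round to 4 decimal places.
\phi_{33} = 0.1869

The PACF at lag k is phi_{kk}, the last component of the solution
to the Yule-Walker system G_k phi = r_k where
  (G_k)_{ij} = rho(|i - j|), (r_k)_i = rho(i), i,j = 1..k.
Equivalently, Durbin-Levinson gives phi_{kk} iteratively:
  phi_{11} = rho(1)
  phi_{kk} = [rho(k) - sum_{j=1..k-1} phi_{k-1,j} rho(k-j)]
            / [1 - sum_{j=1..k-1} phi_{k-1,j} rho(j)],
  phi_{k,j} = phi_{k-1,j} - phi_{kk} phi_{k-1,k-j},  j = 1..k-1.
Step k = 1:
  phi_11 = rho(1) = 0.5543.
Step k = 2:
  phi_22 = [rho(2) - phi_11 rho(1)] / [1 - phi_11 rho(1)] = [0.329 - (0.5543)(0.5543)] / [1 - (0.5543)(0.5543)]
         = 0.02175151 / 0.69275151 = 0.031399.
  Update: phi_21 = phi_11 - phi_22 phi_11 = 0.5543 - (0.031399)(0.5543) = 0.536896.
Step k = 3:
  phi_33 = [rho(3) - phi_21 rho(2) - phi_22 rho(1)] / [1 - phi_21 rho(1) - phi_22 rho(2)]
    numerator   = 0.3234 - (0.536896)(0.329) - (0.031399)(0.5543) = 0.12935701
    denominator = 1 - (0.536896)(0.5543) - (0.031399)(0.329) = 0.69206854
  phi_33 = 0.12935701 / 0.69206854 = 0.1869.
Therefore phi_{33} = 0.1869.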